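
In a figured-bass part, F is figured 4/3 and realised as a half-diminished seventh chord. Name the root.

The figures 4/3 mean the fifth of the chord is in the bass. If F is the fifth of a half-diminished seventh chord, the root is B (chord tones B–D–F–A).

B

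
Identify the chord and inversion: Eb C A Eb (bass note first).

The distinct note names are Eb, C, A. Stacked in thirds they read A–C–Eb, which is a diminished triad on A.
Eb is the fifth of A diminished; fifth in the bass means second inversion (figured bass 6/4).

A diminished, second inversion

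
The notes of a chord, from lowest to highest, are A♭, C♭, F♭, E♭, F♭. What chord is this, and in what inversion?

Reducing to letter names: Ab, Cb, Fb, Eb. These stack in thirds as Fb–Ab–Cb–Eb — an Fb major seventh chord.
With the third (Ab) in the bass, the chord is in first inversion (figured bass 6/5).

Fb major seventh, first inversion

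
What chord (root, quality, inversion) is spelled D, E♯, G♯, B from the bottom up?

The pitch classes D, E#, G#, B arrange in thirds as E#–G#–B–D: an E# diminished seventh chord.
With the seventh (D) in the bass, the chord is in third inversion (figured bass 4/2).

E# diminished seventh, third inversion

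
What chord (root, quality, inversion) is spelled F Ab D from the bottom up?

D diminished, first inversion

Reducing to letter names: F, Ab, D. These stack in thirds as D–F–Ab — a D diminished triad.
The lowest note is F, the third of the chord, so this is first inversion (figured bass 6).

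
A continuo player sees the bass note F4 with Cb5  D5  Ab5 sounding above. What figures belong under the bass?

6/5

The notes F, Cb, D, Ab stack in thirds as D–F–Ab–Cb — a D diminished seventh chord. The bass F is the third, so this is first inversion: figured 6/5.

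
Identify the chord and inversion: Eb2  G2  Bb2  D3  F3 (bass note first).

Reducing to letter names: Eb, G, Bb, D, F. These stack in thirds as Eb–G–Bb–D–F — an Eb major ninth chord.
The lowest note is Eb, the root of the chord, so this is root position.

Eb major ninth, root position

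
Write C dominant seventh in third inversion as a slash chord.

Third inversion of C dominant seventh has the seventh (Bb) in the bass. As a slash chord: C7/Bb.

C7/Bb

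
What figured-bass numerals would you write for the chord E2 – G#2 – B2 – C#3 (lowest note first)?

The notes E, G#, B, C# stack in thirds as C#–E–G#–B — a C# minor seventh chord. The bass E is the third, so this is first inversion: figured 6/5.

6/5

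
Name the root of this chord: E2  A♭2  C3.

Ab

Reordering E, Ab, C into stacked thirds gives Ab–C–E; the bottom of that stack, Ab, is the root.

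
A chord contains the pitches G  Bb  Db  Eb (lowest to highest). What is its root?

Eb

Reordering G, Bb, Db, Eb into stacked thirds gives Eb–G–Bb–Db; the bottom of that stack, Eb, is the root.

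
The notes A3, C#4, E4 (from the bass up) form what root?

A

The distinct letter names are A, C#, E. Arranged as a stack of thirds they read A–C#–E, so A is the root (an A major triad).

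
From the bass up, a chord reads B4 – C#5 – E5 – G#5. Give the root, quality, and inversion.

The pitch classes B, C#, E, G# arrange in thirds as C#–E–G#–B: a C# minor seventh chord.
The lowest note is B, the seventh of the chord, so this is third inversion (figured bass 4/2).

C# minor seventh, third inversion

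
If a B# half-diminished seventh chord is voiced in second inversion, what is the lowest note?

F#

In second inversion the fifth is lowest. For B# half-diminished seventh (B#–D#–F#–A#) that is F#.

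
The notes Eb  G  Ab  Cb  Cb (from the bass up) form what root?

Reordering Eb, G, Ab, Cb into stacked thirds gives Ab–Cb–Eb–G; the bottom of that stack, Ab, is the root.

Ab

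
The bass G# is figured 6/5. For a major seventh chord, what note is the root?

E

The figures 6/5 mean the third of the chord is in the bass. If G# is the third of a major seventh chord, the root is E (chord tones E–G#–B–D#).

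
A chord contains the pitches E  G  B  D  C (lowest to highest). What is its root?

C

E, G, B, D, C are the tones of a C major ninth chord (C–E–G–B–D), making C the root.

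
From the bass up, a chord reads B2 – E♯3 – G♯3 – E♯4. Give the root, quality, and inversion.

E# diminished, second inversion

Reducing to letter names: B, E#, G#. These stack in thirds as E#–G#–B — an E# diminished triad.
The lowest note is B, the fifth of the chord, so this is second inversion (figured bass 6/4).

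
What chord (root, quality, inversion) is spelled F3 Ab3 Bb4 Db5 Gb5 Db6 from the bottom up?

Reducing to letter names: F, Ab, Bb, Db, Gb. These stack in thirds as Gb–Bb–Db–F–Ab — a Gb major ninth chord.
With the seventh (F) in the bass, the chord is in third inversion.

Gb major ninth, third inversion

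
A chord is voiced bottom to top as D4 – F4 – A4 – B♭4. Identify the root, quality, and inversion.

Bb major seventh, first inversion

The pitch classes D, F, A, Bb arrange in thirds as Bb–D–F–A: a Bb major seventh chord.
With the third (D) in the bass, the chord is in first inversion (figured bass 6/5).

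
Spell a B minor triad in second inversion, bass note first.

F#, B, D

B minor is B–D–F#. Second inversion puts the fifth (F#) in the bass, with the remaining tones above: F#, B, D.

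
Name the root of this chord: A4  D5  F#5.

D

A, D, F# are the tones of a D major triad (D–F#–A), making D the root.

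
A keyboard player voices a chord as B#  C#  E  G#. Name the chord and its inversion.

Reducing to letter names: B#, C#, E, G#. These stack in thirds as C#–E–G#–B# — a C# minor-major seventh chord.
The lowest note is B#, the seventh of the chord, so this is third inversion (figured bass 4/2).

C# minor-major seventh, third inversion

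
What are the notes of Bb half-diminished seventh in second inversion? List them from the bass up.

Fb, Ab, Bb, Db

The chord tones are Bb–Db–Fb–Ab. With the fifth (Fb) lowest for second inversion: Fb, Ab, Bb, Db.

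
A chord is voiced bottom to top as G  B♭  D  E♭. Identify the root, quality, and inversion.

The distinct note names are G, Bb, D, Eb. Stacked in thirds they read Eb–G–Bb–D, which is a major seventh chord on Eb.
The lowest note is G, the third of the chord, so this is first inversion (figured bass 6/5).

Eb major seventh, first inversion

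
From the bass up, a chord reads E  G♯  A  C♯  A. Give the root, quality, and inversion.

The distinct note names are E, G#, A, C#. Stacked in thirds they read A–C#–E–G#, which is a major seventh chord on A.
E is the fifth of A major seventh; fifth in the bass means second inversion (figured bass 4/3).

A major seventh, second inversion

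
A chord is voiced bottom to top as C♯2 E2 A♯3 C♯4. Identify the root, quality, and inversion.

The distinct note names are C#, E, A#. Stacked in thirds they read A#–C#–E, which is a diminished triad on A#.
The lowest note is C#, the third of the chord, so this is first inversion (figured bass 6).

A# diminished, first inversion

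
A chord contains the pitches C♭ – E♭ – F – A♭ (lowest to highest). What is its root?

F

Cb, Eb, F, Ab are the tones of an F half-diminished seventh chord (F–Ab–Cb–Eb), making F the root.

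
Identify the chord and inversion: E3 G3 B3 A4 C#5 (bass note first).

A dominant ninth, second inversion

The pitch classes E, G, B, A, C# arrange in thirds as A–C#–E–G–B: an A dominant ninth chord.
With the fifth (E) in the bass, the chord is in second inversion.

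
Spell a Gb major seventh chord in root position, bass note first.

The chord tones are Gb–Bb–Db–F. With the root (Gb) lowest for root position: Gb, Bb, Db, F.

Gb, Bb, Db, F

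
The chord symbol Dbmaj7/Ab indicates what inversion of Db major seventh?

Dbmaj7/Ab means Db major seventh with Ab in the bass. Ab is the fifth of Db major seventh (Db–F–Ab–C), so this is second inversion.

second inversion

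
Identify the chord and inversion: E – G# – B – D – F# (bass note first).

The pitch classes E, G#, B, D, F# arrange in thirds as E–G#–B–D–F#: an E dominant ninth chord.
The lowest note is E, the root of the chord, so this is root position.

E dominant ninth, root position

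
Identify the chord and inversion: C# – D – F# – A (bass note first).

The pitch classes C#, D, F#, A arrange in thirds as D–F#–A–C#: a D major seventh chord.
The lowest note is C#, the seventh of the chord, so this is third inversion (figured bass 4/2).

D major seventh, third inversion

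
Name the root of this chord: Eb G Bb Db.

Eb

Eb, G, Bb, Db are the tones of an Eb dominant seventh chord (Eb–G–Bb–Db), making Eb the root.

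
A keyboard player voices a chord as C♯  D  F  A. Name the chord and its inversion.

D minor-major seventh, third inversion

The pitch classes C#, D, F, A arrange in thirds as D–F–A–C#: a D minor-major seventh chord.
C# is the seventh of D minor-major seventh; seventh in the bass means third inversion (figured bass 4/2).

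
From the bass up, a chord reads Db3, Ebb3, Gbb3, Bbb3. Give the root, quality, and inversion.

The pitch classes Db, Ebb, Gbb, Bbb arrange in thirds as Ebb–Gbb–Bbb–Db: an Ebb minor-major seventh chord.
With the seventh (Db) in the bass, the chord is in third inversion (figured bass 4/2).

Ebb minor-major seventh, third inversion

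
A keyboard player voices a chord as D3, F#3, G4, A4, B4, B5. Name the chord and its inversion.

The pitch classes D, F#, G, A, B arrange in thirds as G–B–D–F#–A: a G major ninth chord.
D is the fifth of G major ninth; fifth in the bass means second inversion.

G major ninth, second inversion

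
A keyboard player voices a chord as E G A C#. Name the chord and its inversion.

Reducing to letter names: E, G, A, C#. These stack in thirds as A–C#–E–G — an A dominant seventh chord.
E is the fifth of A dominant seventh; fifth in the bass means second inversion (figured bass 4/3).

A dominant seventh, second inversion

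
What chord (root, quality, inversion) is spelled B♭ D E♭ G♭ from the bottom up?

Reducing to letter names: Bb, D, Eb, Gb. These stack in thirds as Eb–Gb–Bb–D — an Eb minor-major seventh chord.
Bb is the fifth of Eb minor-major seventh; fifth in the bass means second inversion (figured bass 4/3).

Eb minor-major seventh, second inversion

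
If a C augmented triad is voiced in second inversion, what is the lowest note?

The fifth of C augmented (C–E–G#) is G#; that is the bass in second inversion.

G#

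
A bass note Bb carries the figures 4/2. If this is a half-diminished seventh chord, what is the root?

The figures 4/2 mean the seventh of the chord is in the bass. If Bb is the seventh of a half-diminished seventh chord, the root is C (chord tones C–Eb–Gb–Bb).

C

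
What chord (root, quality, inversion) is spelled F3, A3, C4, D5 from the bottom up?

D minor seventh, first inversion

Reducing to letter names: F, A, C, D. These stack in thirds as D–F–A–C — a D minor seventh chord.
With the third (F) in the bass, the chord is in first inversion (figured bass 6/5).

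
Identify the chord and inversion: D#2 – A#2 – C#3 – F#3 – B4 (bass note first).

The distinct note names are D#, A#, C#, F#, B. Stacked in thirds they read B–D#–F#–A#–C#, which is a major ninth chord on B.
D# is the third of B major ninth; third in the bass means first inversion.

B major ninth, first inversion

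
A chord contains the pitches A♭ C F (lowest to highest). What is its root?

F

Ab, C, F are the tones of an F minor triad (F–Ab–C), making F the root.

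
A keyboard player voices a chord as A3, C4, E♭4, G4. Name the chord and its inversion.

Reducing to letter names: A, C, Eb, G. These stack in thirds as A–C–Eb–G — an A half-diminished seventh chord.
The lowest note is A, the root of the chord, so this is root position (figured bass 7).

A half-diminished seventh, root position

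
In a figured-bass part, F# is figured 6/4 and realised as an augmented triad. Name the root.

Bb

The figures 6/4 mean the fifth of the chord is in the bass. If F# is the fifth of an augmented triad, the root is Bb (chord tones Bb–D–F#).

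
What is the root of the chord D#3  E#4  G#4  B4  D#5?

E#

Reordering D#, E#, G#, B into stacked thirds gives E#–G#–B–D#; the bottom of that stack, E#, is the root.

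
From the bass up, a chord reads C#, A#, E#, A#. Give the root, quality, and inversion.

A# minor, first inversion

The pitch classes C#, A#, E# arrange in thirds as A#–C#–E#: an A# minor triad.
With the third (C#) in the bass, the chord is in first inversion (figured bass 6).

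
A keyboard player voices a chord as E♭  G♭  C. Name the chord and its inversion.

The pitch classes Eb, Gb, C arrange in thirds as C–Eb–Gb: a C diminished triad.
Eb is the third of C diminished; third in the bass means first inversion (figured bass 6).

C diminished, first inversion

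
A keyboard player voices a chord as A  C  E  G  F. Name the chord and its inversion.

F major ninth, first inversion

The distinct note names are A, C, E, G, F. Stacked in thirds they read F–A–C–E–G, which is a major ninth chord on F.
With the third (A) in the bass, the chord is in first inversion.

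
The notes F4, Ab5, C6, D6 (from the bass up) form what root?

D

F, Ab, C, D are the tones of a D half-diminished seventh chord (D–F–Ab–C), making D the root.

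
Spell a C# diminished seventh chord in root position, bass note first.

C#, E, G, Bb

C# diminished seventh is C#–E–G–Bb. Root position puts the root (C#) in the bass, with the remaining tones above: C#, E, G, Bb.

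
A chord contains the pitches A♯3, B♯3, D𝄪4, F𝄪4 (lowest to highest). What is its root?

A#, B#, D##, F## are the tones of a B# dominant seventh chord (B#–D##–F##–A#), making B# the root.

B#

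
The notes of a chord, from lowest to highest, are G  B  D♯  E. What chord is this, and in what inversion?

The pitch classes G, B, D#, E arrange in thirds as E–G–B–D#: an E minor-major seventh chord.
G is the third of E minor-major seventh; third in the bass means first inversion (figured bass 6/5).

E minor-major seventh, first inversion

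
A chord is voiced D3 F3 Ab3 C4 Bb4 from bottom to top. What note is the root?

D, F, Ab, C, Bb are the tones of a Bb dominant ninth chord (Bb–D–F–Ab–C), making Bb the root.

Bb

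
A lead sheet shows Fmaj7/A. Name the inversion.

Fmaj7/A means F major seventh with A in the bass. A is the third of F major seventh (F–A–C–E), so this is first inversion.

first inversion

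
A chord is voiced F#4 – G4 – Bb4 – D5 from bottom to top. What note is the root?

G

The distinct letter names are F#, G, Bb, D. Arranged as a stack of thirds they read G–Bb–D–F#, so G is the root (a G minor-major seventh chord).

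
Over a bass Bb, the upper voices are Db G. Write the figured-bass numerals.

6

The notes Bb, Db, G stack in thirds as G–Bb–Db — a G diminished triad. The bass Bb is the third, so this is first inversion: figured 6.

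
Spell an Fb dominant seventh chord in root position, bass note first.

Fb, Ab, Cb, Ebb

Fb dominant seventh is Fb–Ab–Cb–Ebb. Root position puts the root (Fb) in the bass, with the remaining tones above: Fb, Ab, Cb, Ebb.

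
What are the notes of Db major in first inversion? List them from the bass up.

F, Ab, Db

The chord tones are Db–F–Ab. With the third (F) lowest for first inversion: F, Ab, Db.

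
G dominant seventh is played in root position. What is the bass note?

G dominant seventh is G–B–D–F. Root position places the root in the bass: G.

G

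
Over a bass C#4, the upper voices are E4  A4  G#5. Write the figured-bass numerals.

The notes C#, E, A, G# stack in thirds as A–C#–E–G# — an A major seventh chord. The bass C# is the third, so this is first inversion: figured 6/5.

6/5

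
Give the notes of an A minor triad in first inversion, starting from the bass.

C, E, A

The chord tones are A–C–E. With the third (C) lowest for first inversion: C, E, A.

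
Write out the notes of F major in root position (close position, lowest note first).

The chord tones are F–A–C. With the root (F) lowest for root position: F, A, C.

F, A, C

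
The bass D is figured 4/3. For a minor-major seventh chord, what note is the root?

The figures 4/3 mean the fifth of the chord is in the bass. If D is the fifth of a minor-major seventh chord, the root is G (chord tones G–Bb–D–F#).

G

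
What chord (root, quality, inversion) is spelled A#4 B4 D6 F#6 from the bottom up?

B minor-major seventh, third inversion

The distinct note names are A#, B, D, F#. Stacked in thirds they read B–D–F#–A#, which is a minor-major seventh chord on B.
The lowest note is A#, the seventh of the chord, so this is third inversion (figured bass 4/2).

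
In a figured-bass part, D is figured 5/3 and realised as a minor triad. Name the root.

D

The figures 5/3 mean the root of the chord is in the bass. If D is the root of a minor triad, the root is D (chord tones D–F–A).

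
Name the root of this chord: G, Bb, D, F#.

G

The distinct letter names are G, Bb, D, F#. Arranged as a stack of thirds they read G–Bb–D–F#, so G is the root (a G minor-major seventh chord).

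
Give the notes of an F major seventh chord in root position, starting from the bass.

The chord tones are F–A–C–E. With the root (F) lowest for root position: F, A, C, E.

F, A, C, E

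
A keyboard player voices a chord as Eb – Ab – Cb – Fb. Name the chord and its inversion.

Fb major seventh, third inversion

Reducing to letter names: Eb, Ab, Cb, Fb. These stack in thirds as Fb–Ab–Cb–Eb — an Fb major seventh chord.
Eb is the seventh of Fb major seventh; seventh in the bass means third inversion (figured bass 4/2).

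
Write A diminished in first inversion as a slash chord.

Adim/C

First inversion of A diminished has the third (C) in the bass. As a slash chord: Adim/C.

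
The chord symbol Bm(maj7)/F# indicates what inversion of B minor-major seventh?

second inversion

Bm(maj7)/F# means B minor-major seventh with F# in the bass. F# is the fifth of B minor-major seventh (B–D–F#–A#), so this is second inversion.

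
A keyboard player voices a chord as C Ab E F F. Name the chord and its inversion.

F minor-major seventh, second inversion

Reducing to letter names: C, Ab, E, F. These stack in thirds as F–Ab–C–E — an F minor-major seventh chord.
C is the fifth of F minor-major seventh; fifth in the bass means second inversion (figured bass 4/3).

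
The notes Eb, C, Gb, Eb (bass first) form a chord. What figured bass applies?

6

The notes Eb, C, Gb stack in thirds as C–Eb–Gb — a C diminished triad. The bass Eb is the third, so this is first inversion: figured 6.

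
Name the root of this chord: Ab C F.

Reordering Ab, C, F into stacked thirds gives F–Ab–C; the bottom of that stack, F, is the root.

F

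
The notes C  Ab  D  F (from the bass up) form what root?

D

The distinct letter names are C, Ab, D, F. Arranged as a stack of thirds they read D–F–Ab–C, so D is the root (a D half-diminished seventh chord).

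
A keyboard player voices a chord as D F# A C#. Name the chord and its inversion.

D major seventh, root position

The pitch classes D, F#, A, C# arrange in thirds as D–F#–A–C#: a D major seventh chord.
D is the root of D major seventh; root in the bass means root position (figured bass 7).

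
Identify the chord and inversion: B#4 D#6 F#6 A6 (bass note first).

B# diminished seventh, root position

Reducing to letter names: B#, D#, F#, A. These stack in thirds as B#–D#–F#–A — a B# diminished seventh chord.
With the root (B#) in the bass, the chord is in root position (figured bass 7).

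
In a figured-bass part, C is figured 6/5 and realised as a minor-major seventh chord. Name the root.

The figures 6/5 mean the third of the chord is in the bass. If C is the third of a minor-major seventh chord, the root is A (chord tones A–C–E–G#).

A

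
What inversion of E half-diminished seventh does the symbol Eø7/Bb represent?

second inversion

Eø7/Bb means E half-diminished seventh with Bb in the bass. Bb is the fifth of E half-diminished seventh (E–G–Bb–D), so this is second inversion.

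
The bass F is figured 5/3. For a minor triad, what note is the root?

F

The figures 5/3 mean the root of the chord is in the bass. If F is the root of a minor triad, the root is F (chord tones F–Ab–C).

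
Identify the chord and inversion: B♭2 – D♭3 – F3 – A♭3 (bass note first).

Bb minor seventh, root position

The distinct note names are Bb, Db, F, Ab. Stacked in thirds they read Bb–Db–F–Ab, which is a minor seventh chord on Bb.
Bb is the root of Bb minor seventh; root in the bass means root position (figured bass 7).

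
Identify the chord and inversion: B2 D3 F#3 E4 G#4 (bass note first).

The distinct note names are B, D, F#, E, G#. Stacked in thirds they read E–G#–B–D–F#, which is a dominant ninth chord on E.
B is the fifth of E dominant ninth; fifth in the bass means second inversion.

E dominant ninth, second inversion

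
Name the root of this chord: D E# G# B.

E#

D, E#, G#, B are the tones of an E# diminished seventh chord (E#–G#–B–D), making E# the root.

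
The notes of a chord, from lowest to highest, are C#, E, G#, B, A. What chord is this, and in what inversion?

A major ninth, first inversion

The pitch classes C#, E, G#, B, A arrange in thirds as A–C#–E–G#–B: an A major ninth chord.
C# is the third of A major ninth; third in the bass means first inversion.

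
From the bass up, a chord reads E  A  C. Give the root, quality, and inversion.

A minor, second inversion

The pitch classes E, A, C arrange in thirds as A–C–E: an A minor triad.
The lowest note is E, the fifth of the chord, so this is second inversion (figured bass 6/4).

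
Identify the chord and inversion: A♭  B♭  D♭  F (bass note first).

Bb minor seventh, third inversion

Reducing to letter names: Ab, Bb, Db, F. These stack in thirds as Bb–Db–F–Ab — a Bb minor seventh chord.
The lowest note is Ab, the seventh of the chord, so this is third inversion (figured bass 4/2).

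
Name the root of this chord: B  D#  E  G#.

E

The distinct letter names are B, D#, E, G#. Arranged as a stack of thirds they read E–G#–B–D#, so E is the root (an E major seventh chord).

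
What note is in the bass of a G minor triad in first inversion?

Bb

G minor is G–Bb–D. First inversion places the third in the bass: Bb.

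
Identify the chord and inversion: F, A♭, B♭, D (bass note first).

Bb dominant seventh, second inversion

The pitch classes F, Ab, Bb, D arrange in thirds as Bb–D–F–Ab: a Bb dominant seventh chord.
With the fifth (F) in the bass, the chord is in second inversion (figured bass 4/3).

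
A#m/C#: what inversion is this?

first inversion

A#m/C# means A# minor with C# in the bass. C# is the third of A# minor (A#–C#–E#), so this is first inversion.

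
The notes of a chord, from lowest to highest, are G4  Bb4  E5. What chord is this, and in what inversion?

The pitch classes G, Bb, E arrange in thirds as E–G–Bb: an E diminished triad.
The lowest note is G, the third of the chord, so this is first inversion (figured bass 6).

E diminished, first inversion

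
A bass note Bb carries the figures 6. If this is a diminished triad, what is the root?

G

The figures 6 mean the third of the chord is in the bass. If Bb is the third of a diminished triad, the root is G (chord tones G–Bb–Db).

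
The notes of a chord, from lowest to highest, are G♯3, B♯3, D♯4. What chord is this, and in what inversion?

Reducing to letter names: G#, B#, D#. These stack in thirds as G#–B#–D# — a G# major triad.
The lowest note is G#, the root of the chord, so this is root position (figured bass 5/3).

G# major, root position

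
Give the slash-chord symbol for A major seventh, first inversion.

Amaj7/C#

First inversion of A major seventh has the third (C#) in the bass. As a slash chord: Amaj7/C#.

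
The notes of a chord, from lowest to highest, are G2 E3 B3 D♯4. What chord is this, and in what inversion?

The distinct note names are G, E, B, D#. Stacked in thirds they read E–G–B–D#, which is a minor-major seventh chord on E.
The lowest note is G, the third of the chord, so this is first inversion (figured bass 6/5).

E minor-major seventh, first inversion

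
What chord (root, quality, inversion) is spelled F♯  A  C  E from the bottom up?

F# half-diminished seventh, root position

The distinct note names are F#, A, C, E. Stacked in thirds they read F#–A–C–E, which is a half-diminished seventh chord on F#.
With the root (F#) in the bass, the chord is in root position (figured bass 7).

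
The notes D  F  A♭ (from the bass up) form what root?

D

Reordering D, F, Ab into stacked thirds gives D–F–Ab; the bottom of that stack, D, is the root.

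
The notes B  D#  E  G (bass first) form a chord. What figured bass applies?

The notes B, D#, E, G stack in thirds as E–G–B–D# — an E minor-major seventh chord. The bass B is the fifth, so this is second inversion: figured 4/3.

4/3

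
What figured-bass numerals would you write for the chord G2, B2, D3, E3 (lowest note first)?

The notes G, B, D, E stack in thirds as E–G–B–D — an E minor seventh chord. The bass G is the third, so this is first inversion: figured 6/5.

6/5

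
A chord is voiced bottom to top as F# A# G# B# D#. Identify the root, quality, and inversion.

Reducing to letter names: F#, A#, G#, B#, D#. These stack in thirds as G#–B#–D#–F#–A# — a G# dominant ninth chord.
With the seventh (F#) in the bass, the chord is in third inversion.

G# dominant ninth, third inversion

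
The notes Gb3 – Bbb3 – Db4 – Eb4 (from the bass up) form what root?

Eb

The distinct letter names are Gb, Bbb, Db, Eb. Arranged as a stack of thirds they read Eb–Gb–Bbb–Db, so Eb is the root (an Eb half-diminished seventh chord).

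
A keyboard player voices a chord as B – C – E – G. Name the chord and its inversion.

Reducing to letter names: B, C, E, G. These stack in thirds as C–E–G–B — a C major seventh chord.
The lowest note is B, the seventh of the chord, so this is third inversion (figured bass 4/2).

C major seventh, third inversion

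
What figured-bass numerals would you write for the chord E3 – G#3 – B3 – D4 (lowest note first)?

The notes E, G#, B, D stack in thirds as E–G#–B–D — an E dominant seventh chord. The bass E is the root, so this is root position: figured 7.

7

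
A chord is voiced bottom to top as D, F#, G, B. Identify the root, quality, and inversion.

G major seventh, second inversion

The distinct note names are D, F#, G, B. Stacked in thirds they read G–B–D–F#, which is a major seventh chord on G.
D is the fifth of G major seventh; fifth in the bass means second inversion (figured bass 4/3).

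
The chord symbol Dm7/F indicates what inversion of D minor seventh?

Dm7/F means D minor seventh with F in the bass. F is the third of D minor seventh (D–F–A–C), so this is first inversion.

first inversion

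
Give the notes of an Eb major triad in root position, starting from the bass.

Spelling Eb major: Eb–G–Bb. In root position the root is bass, giving Eb, G, Bb from the bottom.

Eb, G, Bb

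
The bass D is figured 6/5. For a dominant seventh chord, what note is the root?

Bb

The figures 6/5 mean the third of the chord is in the bass. If D is the third of a dominant seventh chord, the root is Bb (chord tones Bb–D–F–Ab).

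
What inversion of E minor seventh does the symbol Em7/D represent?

Em7/D means E minor seventh with D in the bass. D is the seventh of E minor seventh (E–G–B–D), so this is third inversion.

third inversion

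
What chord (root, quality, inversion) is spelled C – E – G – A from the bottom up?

Reducing to letter names: C, E, G, A. These stack in thirds as A–C–E–G — an A minor seventh chord.
With the third (C) in the bass, the chord is in first inversion (figured bass 6/5).

A minor seventh, first inversion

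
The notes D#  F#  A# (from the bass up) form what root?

D#

D#, F#, A# are the tones of a D# minor triad (D#–F#–A#), making D# the root.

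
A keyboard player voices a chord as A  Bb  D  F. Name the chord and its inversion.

The pitch classes A, Bb, D, F arrange in thirds as Bb–D–F–A: a Bb major seventh chord.
The lowest note is A, the seventh of the chord, so this is third inversion (figured bass 4/2).

Bb major seventh, third inversion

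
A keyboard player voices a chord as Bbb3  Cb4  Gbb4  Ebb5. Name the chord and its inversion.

Reducing to letter names: Bbb, Cb, Gbb, Ebb. These stack in thirds as Cb–Ebb–Gbb–Bbb — a Cb half-diminished seventh chord.
With the seventh (Bbb) in the bass, the chord is in third inversion (figured bass 4/2).

Cb half-diminished seventh, third inversion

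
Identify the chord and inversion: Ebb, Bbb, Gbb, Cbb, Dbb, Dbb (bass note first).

Cbb major ninth, first inversion

Reducing to letter names: Ebb, Bbb, Gbb, Cbb, Dbb. These stack in thirds as Cbb–Ebb–Gbb–Bbb–Dbb — a Cbb major ninth chord.
The lowest note is Ebb, the third of the chord, so this is first inversion.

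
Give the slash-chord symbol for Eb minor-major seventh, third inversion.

Third inversion of Eb minor-major seventh has the seventh (D) in the bass. As a slash chord: Ebm(maj7)/D.

Ebm(maj7)/D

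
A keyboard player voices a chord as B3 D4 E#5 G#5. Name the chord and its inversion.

E# diminished seventh, second inversion

Reducing to letter names: B, D, E#, G#. These stack in thirds as E#–G#–B–D — an E# diminished seventh chord.
B is the fifth of E# diminished seventh; fifth in the bass means second inversion (figured bass 4/3).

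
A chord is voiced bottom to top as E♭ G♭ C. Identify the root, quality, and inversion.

C diminished, first inversion

The pitch classes Eb, Gb, C arrange in thirds as C–Eb–Gb: a C diminished triad.
With the third (Eb) in the bass, the chord is in first inversion (figured bass 6).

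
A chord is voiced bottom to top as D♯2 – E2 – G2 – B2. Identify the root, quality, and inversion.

E minor-major seventh, third inversion

Reducing to letter names: D#, E, G, B. These stack in thirds as E–G–B–D# — an E minor-major seventh chord.
With the seventh (D#) in the bass, the chord is in third inversion (figured bass 4/2).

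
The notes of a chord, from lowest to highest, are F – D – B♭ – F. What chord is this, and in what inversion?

The pitch classes F, D, Bb arrange in thirds as Bb–D–F: a Bb major triad.
The lowest note is F, the fifth of the chord, so this is second inversion (figured bass 6/4).

Bb major, second inversion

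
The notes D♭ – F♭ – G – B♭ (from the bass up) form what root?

The distinct letter names are Db, Fb, G, Bb. Arranged as a stack of thirds they read G–Bb–Db–Fb, so G is the root (a G diminished seventh chord).

G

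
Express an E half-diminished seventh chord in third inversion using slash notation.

Eø7/D

Third inversion of E half-diminished seventh has the seventh (D) in the bass. As a slash chord: Eø7/D.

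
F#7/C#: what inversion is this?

F#7/C# means F# dominant seventh with C# in the bass. C# is the fifth of F# dominant seventh (F#–A#–C#–E), so this is second inversion.

second inversion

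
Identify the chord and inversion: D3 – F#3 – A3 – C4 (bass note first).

Reducing to letter names: D, F#, A, C. These stack in thirds as D–F#–A–C — a D dominant seventh chord.
With the root (D) in the bass, the chord is in root position (figured bass 7).

D dominant seventh, root position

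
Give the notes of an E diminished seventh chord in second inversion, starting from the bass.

Bb, Db, E, G

E diminished seventh is E–G–Bb–Db. Second inversion puts the fifth (Bb) in the bass, with the remaining tones above: Bb, Db, E, G.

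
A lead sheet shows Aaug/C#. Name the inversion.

first inversion

Aaug/C# means A augmented with C# in the bass. C# is the third of A augmented (A–C#–E#), so this is first inversion.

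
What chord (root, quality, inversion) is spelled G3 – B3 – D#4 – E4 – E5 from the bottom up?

Reducing to letter names: G, B, D#, E. These stack in thirds as E–G–B–D# — an E minor-major seventh chord.
G is the third of E minor-major seventh; third in the bass means first inversion (figured bass 6/5).

E minor-major seventh, first inversion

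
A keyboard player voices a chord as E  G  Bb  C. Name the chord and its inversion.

Reducing to letter names: E, G, Bb, C. These stack in thirds as C–E–G–Bb — a C dominant seventh chord.
With the third (E) in the bass, the chord is in first inversion (figured bass 6/5).

C dominant seventh, first inversion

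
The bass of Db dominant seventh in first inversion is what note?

In first inversion the third is lowest. For Db dominant seventh (Db–F–Ab–Cb) that is F.

F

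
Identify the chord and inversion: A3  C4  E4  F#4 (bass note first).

F# half-diminished seventh, first inversion

The pitch classes A, C, E, F# arrange in thirds as F#–A–C–E: an F# half-diminished seventh chord.
With the third (A) in the bass, the chord is in first inversion (figured bass 6/5).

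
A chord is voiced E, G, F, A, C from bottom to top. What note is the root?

The distinct letter names are E, G, F, A, C. Arranged as a stack of thirds they read F–A–C–E–G, so F is the root (an F major ninth chord).

F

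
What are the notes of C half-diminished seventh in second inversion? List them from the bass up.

The chord tones are C–Eb–Gb–Bb. With the fifth (Gb) lowest for second inversion: Gb, Bb, C, Eb.

Gb, Bb, C, Eb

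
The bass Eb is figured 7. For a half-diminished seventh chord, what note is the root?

The figures 7 mean the root of the chord is in the bass. If Eb is the root of a half-diminished seventh chord, the root is Eb (chord tones Eb–Gb–Bbb–Db).

Eb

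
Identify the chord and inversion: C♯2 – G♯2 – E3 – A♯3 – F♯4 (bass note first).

F# dominant ninth, second inversion

Reducing to letter names: C#, G#, E, A#, F#. These stack in thirds as F#–A#–C#–E–G# — an F# dominant ninth chord.
With the fifth (C#) in the bass, the chord is in second inversion.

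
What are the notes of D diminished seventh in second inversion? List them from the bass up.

Ab, Cb, D, F

D diminished seventh is D–F–Ab–Cb. Second inversion puts the fifth (Ab) in the bass, with the remaining tones above: Ab, Cb, D, F.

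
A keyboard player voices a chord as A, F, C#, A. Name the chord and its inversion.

The pitch classes A, F, C# arrange in thirds as F–A–C#: an F augmented triad.
With the third (A) in the bass, the chord is in first inversion (figured bass 6).

F augmented, first inversion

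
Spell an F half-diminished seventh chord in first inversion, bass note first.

The chord tones are F–Ab–Cb–Eb. With the third (Ab) lowest for first inversion: Ab, Cb, Eb, F.

Ab, Cb, Eb, F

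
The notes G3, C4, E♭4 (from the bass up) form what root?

G, C, Eb are the tones of a C minor triad (C–Eb–G), making C the root.

C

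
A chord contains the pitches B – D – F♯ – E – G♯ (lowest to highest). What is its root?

E

Reordering B, D, F#, E, G# into stacked thirds gives E–G#–B–D–F#; the bottom of that stack, E, is the root.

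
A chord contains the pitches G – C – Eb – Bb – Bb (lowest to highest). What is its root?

Reordering G, C, Eb, Bb into stacked thirds gives C–Eb–G–Bb; the bottom of that stack, C, is the root.

C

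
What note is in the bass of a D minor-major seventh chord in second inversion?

The fifth of D minor-major seventh (D–F–A–C#) is A; that is the bass in second inversion.

A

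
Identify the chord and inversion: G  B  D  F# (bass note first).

G major seventh, root position

Reducing to letter names: G, B, D, F#. These stack in thirds as G–B–D–F# — a G major seventh chord.
G is the root of G major seventh; root in the bass means root position (figured bass 7).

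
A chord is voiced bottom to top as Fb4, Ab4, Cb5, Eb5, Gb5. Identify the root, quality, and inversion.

Fb major ninth, root position

The pitch classes Fb, Ab, Cb, Eb, Gb arrange in thirds as Fb–Ab–Cb–Eb–Gb: an Fb major ninth chord.
Fb is the root of Fb major ninth; root in the bass means root position.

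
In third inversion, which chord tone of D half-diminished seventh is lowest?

C

D half-diminished seventh is D–F–Ab–C. Third inversion places the seventh in the bass: C.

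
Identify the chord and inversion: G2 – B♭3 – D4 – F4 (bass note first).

G minor seventh, root position

Reducing to letter names: G, Bb, D, F. These stack in thirds as G–Bb–D–F — a G minor seventh chord.
With the root (G) in the bass, the chord is in root position (figured bass 7).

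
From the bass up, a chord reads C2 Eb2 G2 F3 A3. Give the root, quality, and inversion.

F dominant ninth, second inversion

The pitch classes C, Eb, G, F, A arrange in thirds as F–A–C–Eb–G: an F dominant ninth chord.
C is the fifth of F dominant ninth; fifth in the bass means second inversion.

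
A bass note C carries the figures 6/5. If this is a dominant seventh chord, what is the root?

Ab

The figures 6/5 mean the third of the chord is in the bass. If C is the third of a dominant seventh chord, the root is Ab (chord tones Ab–C–Eb–Gb).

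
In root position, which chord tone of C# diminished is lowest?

The root of C# diminished (C#–E–G) is C#; that is the bass in root position.

C#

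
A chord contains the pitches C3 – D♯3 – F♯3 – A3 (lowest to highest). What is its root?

C, D#, F#, A are the tones of a D# diminished seventh chord (D#–F#–A–C), making D# the root.

D#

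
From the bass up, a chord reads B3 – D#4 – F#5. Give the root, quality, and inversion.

The distinct note names are B, D#, F#. Stacked in thirds they read B–D#–F#, which is a major triad on B.
B is the root of B major; root in the bass means root position (figured bass 5/3).

B major, root position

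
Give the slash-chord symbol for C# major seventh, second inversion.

C#maj7/G#

Second inversion of C# major seventh has the fifth (G#) in the bass. As a slash chord: C#maj7/G#.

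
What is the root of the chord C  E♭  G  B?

The distinct letter names are C, Eb, G, B. Arranged as a stack of thirds they read C–Eb–G–B, so C is the root (a C minor-major seventh chord).

C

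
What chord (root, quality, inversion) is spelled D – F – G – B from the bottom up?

G dominant seventh, second inversion

The pitch classes D, F, G, B arrange in thirds as G–B–D–F: a G dominant seventh chord.
D is the fifth of G dominant seventh; fifth in the bass means second inversion (figured bass 4/3).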